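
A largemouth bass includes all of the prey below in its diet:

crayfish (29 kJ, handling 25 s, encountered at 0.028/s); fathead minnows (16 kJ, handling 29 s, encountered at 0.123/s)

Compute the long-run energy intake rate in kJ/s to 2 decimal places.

0.53 kJ/s

R = (0.028×29 + 0.123×16) / (1 + 0.028×25 + 0.123×29) = 2.78/5.267 = 0.5278 kJ/s.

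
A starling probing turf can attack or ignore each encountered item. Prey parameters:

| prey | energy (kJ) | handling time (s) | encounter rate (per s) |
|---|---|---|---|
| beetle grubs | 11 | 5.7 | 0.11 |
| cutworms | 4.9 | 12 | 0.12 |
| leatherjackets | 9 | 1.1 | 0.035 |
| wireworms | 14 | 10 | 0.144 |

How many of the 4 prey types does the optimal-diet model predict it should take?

E/h in descending order: leatherjackets 8.18, beetle grubs 1.93, wireworms 1.4, cutworms 0.408 kJ/s. The optimal diet is the largest prefix of this list for which every included type satisfies E_i/h_i > R on the types above it.
Rate on top 1: 0.3033. beetle grubs: 1.93 > 0.3033 → include.
Rate on top 2: 0.9156. wireworms: 1.4 > 0.9156 → include.
Rate on top 3: 1.14. cutworms: 0.408 < 1.14 → exclude; stop.
Optimal diet: leatherjackets, beetle grubs, wireworms — 3 of 4 types.

3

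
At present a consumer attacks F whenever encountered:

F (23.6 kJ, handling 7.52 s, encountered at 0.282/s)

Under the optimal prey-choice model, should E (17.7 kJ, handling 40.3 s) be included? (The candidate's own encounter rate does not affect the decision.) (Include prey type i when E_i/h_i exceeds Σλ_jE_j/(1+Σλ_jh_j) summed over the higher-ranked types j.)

On F alone, R = ΣλE/(1+Σλh) = 6.655/3.121 = 2.133 kJ/s.
E: E/h = 17.7/40.3 = 0.4392 kJ/s.
Since 0.4392 < R, time spent handling E is better spent searching.

No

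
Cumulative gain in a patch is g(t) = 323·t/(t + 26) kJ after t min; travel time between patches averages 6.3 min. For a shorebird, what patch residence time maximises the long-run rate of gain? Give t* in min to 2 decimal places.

Maximise g(t)/(T+t): set derivative to zero → g'(t)(T+t) = g(t).
g'(t) = 323·26/(t + 26)². Setting 323·26/(t+26)² = 323t/[(t+26)(6.3+t)] gives 26(6.3+t) = t(t+26), so t² = 26×6.3 = 163.8.
t* = √163.8 = 12.8 min.

12.80 min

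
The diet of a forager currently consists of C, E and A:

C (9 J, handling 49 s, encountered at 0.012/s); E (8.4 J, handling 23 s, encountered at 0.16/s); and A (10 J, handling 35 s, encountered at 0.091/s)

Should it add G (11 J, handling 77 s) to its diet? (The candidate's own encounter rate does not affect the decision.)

Intake rate on the current diet: R = (0.012×9 + 0.16×8.4 + 0.091×10) / (1 + 0.012×49 + 0.16×23 + 0.091×35) = 2.362/8.453 = 0.2794 J/s.
G: E/h = 11/77 = 0.1429 J/s.
Since 0.1429 < R, time spent handling G is better spent searching.

No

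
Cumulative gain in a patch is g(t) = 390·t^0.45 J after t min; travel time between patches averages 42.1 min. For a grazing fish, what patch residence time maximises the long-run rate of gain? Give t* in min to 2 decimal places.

Optimal t* satisfies g'(t*) = g(t*)/(T + t*).
g'(t) = 0.45·390·t^-0.55. Setting 0.45·390·t^-0.55 = 390·t^0.45/(42.1+t) gives 0.45(42.1+t) = t, so 0.55·t = 0.45×42.1.
t* = 0.45×42.1/0.55 = 34.45 min.

34.45 min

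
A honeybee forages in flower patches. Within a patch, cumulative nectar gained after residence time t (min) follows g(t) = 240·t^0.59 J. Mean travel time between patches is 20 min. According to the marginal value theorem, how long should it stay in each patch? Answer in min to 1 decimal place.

Maximise g(t)/(T+t): set derivative to zero → g'(t)(T+t) = g(t).
g'(t) = 0.59·240·t^-0.41. Setting 0.59·240·t^-0.41 = 240·t^0.59/(20+t) gives 0.59(20+t) = t, so 0.41·t = 0.59×20.
t* = 0.59×20/0.41 = 28.78 min.

28.8 min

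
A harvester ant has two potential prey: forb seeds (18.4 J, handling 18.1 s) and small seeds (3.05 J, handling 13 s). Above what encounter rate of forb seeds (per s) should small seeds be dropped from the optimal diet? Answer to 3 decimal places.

0.017 per s

Drop small seeds once their profitability E₂/h₂ falls below the rate achievable on forb seeds alone: E₂/h₂ = λE₁/(1 + λh₁).
Solve for λ: λE₁h₂ = E₂(1 + λh₁) → λ(E₁h₂ − E₂h₁) = E₂ → λ = E₂/(E₁h₂ − E₂h₁).
λ = 3.05/(18.4×13 − 3.05×18.1) = 3.05/184 = 0.01658 per s.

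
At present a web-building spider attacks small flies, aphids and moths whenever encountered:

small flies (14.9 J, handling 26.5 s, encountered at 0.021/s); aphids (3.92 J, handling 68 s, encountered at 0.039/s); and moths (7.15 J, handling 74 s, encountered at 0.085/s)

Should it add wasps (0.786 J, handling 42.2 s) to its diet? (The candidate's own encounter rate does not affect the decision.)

Intake rate on the current diet: R = (0.021×14.9 + 0.039×3.92 + 0.085×7.15) / (1 + 0.021×26.5 + 0.039×68 + 0.085×74) = 1.074/10.5 = 0.1023 J/s.
wasps: E/h = 0.786/42.2 = 0.01863 J/s.
0.01863 < 0.1023, so adding wasps would lower the average — exclude it.

No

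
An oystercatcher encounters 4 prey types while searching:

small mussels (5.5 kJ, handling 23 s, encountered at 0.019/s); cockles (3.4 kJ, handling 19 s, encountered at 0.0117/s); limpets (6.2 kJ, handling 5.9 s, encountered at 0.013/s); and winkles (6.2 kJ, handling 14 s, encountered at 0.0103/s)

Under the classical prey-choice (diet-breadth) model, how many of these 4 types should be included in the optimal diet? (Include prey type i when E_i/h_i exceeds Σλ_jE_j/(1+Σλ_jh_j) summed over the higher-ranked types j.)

4

Profitabilities (E/h, kJ/s): limpets 1.05, winkles 0.443, small mussels 0.239, cockles 0.179. Add prey in this order while the next type's profitability exceeds the intake rate on those already taken.
Rate on top 1: 0.07486. winkles: 0.443 > 0.07486 → include.
Rate on top 2: 0.1183. small mussels: 0.239 > 0.1183 → include.
Rate on top 3: 0.1502. cockles: 0.179 > 0.1502 → include.
Optimal diet: limpets, winkles, small mussels, cockles — 4 of 4 types.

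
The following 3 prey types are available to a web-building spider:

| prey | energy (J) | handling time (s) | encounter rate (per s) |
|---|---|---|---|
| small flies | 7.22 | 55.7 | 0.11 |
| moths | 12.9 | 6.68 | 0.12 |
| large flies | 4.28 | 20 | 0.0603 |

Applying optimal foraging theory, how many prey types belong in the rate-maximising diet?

Rank by E/h (J/s): moths 1.93, large flies 0.214, small flies 0.13. Include each in turn until the next type's E/h falls below the running intake rate.
Rate on top 1: 0.8592. large flies: 0.214 < 0.8592 → exclude; stop.
Optimal diet: moths — 1 of 3 types.

1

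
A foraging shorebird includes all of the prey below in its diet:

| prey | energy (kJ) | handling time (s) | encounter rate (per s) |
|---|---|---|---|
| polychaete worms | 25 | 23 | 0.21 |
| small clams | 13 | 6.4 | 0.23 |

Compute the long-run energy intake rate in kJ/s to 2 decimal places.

1.13 kJ/s

R = (0.21×25 + 0.23×13) / (1 + 0.21×23 + 0.23×6.4) = 8.24/7.302 = 1.128 kJ/s.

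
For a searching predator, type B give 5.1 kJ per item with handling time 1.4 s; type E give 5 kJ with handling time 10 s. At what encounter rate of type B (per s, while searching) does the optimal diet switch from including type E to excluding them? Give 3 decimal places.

Drop type E once their profitability E₂/h₂ falls below the rate achievable on type B alone: E₂/h₂ = λE₁/(1 + λh₁).
Solve for λ: λE₁h₂ = E₂(1 + λh₁) → λ(E₁h₂ − E₂h₁) = E₂ → λ = E₂/(E₁h₂ − E₂h₁).
λ = 5/(5.1×10 − 5×1.4) = 5/44 = 0.1136 per s.

0.114 per s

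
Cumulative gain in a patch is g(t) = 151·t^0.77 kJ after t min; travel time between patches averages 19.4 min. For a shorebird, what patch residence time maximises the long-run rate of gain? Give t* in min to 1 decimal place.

By the marginal value theorem, leave when the instantaneous gain rate g'(t) equals the habitat-wide average g(t)/(T + t).
g'(t) = 0.77·151·t^-0.23. Setting 0.77·151·t^-0.23 = 151·t^0.77/(19.4+t) gives 0.77(19.4+t) = t, so 0.23·t = 0.77×19.4.
t* = 0.77×19.4/0.23 = 64.95 min.

64.9 min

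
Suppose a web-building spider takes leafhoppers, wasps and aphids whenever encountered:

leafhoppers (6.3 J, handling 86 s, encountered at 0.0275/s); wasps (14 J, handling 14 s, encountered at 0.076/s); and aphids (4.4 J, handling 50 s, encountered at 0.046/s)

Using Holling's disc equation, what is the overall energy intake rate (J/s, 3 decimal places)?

R = Σλ_iE_i / (1 + Σλ_ih_i)
Numerator: 0.0275×6.3 + 0.076×14 + 0.046×4.4 = 1.44
Denominator: 1 + 0.0275×86 + 0.076×14 + 0.046×50 = 6.729
R = 1.44/6.729 = 0.2139 J/s

0.214 J/s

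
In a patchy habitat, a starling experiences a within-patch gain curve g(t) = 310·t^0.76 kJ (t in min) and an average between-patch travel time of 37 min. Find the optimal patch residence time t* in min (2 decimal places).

By the marginal value theorem, leave when the instantaneous gain rate g'(t) equals the habitat-wide average g(t)/(T + t).
g'(t) = 0.76·310·t^-0.24. Setting 0.76·310·t^-0.24 = 310·t^0.76/(37+t) gives 0.76(37+t) = t, so 0.24·t = 0.76×37.
t* = 0.76×37/0.24 = 117.2 min.

117.17 min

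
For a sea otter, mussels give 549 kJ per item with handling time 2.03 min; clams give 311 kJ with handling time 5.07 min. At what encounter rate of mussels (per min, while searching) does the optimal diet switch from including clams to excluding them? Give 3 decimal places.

At the threshold, the rate on mussels alone equals the profitability of clams: λ·549/(1 + λ·2.03) = 311/5.07 = 61.34.
Rearranging, λ(549 − 61.34×2.03) = 61.34, so λ = 61.34/424.5 = 0.1445 per min.

0.145 per min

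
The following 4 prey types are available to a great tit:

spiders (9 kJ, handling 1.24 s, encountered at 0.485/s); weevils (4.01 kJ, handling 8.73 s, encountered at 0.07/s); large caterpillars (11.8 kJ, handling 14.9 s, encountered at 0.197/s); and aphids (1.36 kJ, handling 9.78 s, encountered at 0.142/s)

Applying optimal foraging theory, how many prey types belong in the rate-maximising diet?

Rank by E/h (kJ/s): spiders 7.26, large caterpillars 0.792, weevils 0.459, aphids 0.139. Include each in turn until the next type's E/h falls below the running intake rate.
Rate on top 1: 2.726. large caterpillars: 0.792 < 2.726 → exclude; stop.
Optimal diet: spiders — 1 of 4 types.

1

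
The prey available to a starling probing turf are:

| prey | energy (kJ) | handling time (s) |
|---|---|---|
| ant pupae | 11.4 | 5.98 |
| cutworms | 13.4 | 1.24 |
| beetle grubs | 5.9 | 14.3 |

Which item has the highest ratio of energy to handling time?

cutworms

In descending order of E/h:
cutworms: 13.4/1.24 = 10.8 kJ/s
ant pupae: 11.4/5.98 = 1.91 kJ/s
beetle grubs: 5.9/14.3 = 0.413 kJ/s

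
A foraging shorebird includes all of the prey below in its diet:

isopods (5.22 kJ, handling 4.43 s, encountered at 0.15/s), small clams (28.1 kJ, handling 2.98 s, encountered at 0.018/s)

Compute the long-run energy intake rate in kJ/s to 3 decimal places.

R = Σλ_iE_i / (1 + Σλ_ih_i)
Numerator: 0.15×5.22 + 0.018×28.1 = 1.289
Denominator: 1 + 0.15×4.43 + 0.018×2.98 = 1.718
R = 1.289/1.718 = 0.7501 kJ/s

0.750 kJ/s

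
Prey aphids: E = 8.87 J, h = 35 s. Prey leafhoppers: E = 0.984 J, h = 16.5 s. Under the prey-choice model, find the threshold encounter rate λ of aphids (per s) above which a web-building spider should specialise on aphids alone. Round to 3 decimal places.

0.009 per s

Drop leafhoppers once their profitability E₂/h₂ falls below the rate achievable on aphids alone: E₂/h₂ = λE₁/(1 + λh₁).
Solve for λ: λE₁h₂ = E₂(1 + λh₁) → λ(E₁h₂ − E₂h₁) = E₂ → λ = E₂/(E₁h₂ − E₂h₁).
λ = 0.984/(8.87×16.5 − 0.984×35) = 0.984/111.9 = 0.008792 per s.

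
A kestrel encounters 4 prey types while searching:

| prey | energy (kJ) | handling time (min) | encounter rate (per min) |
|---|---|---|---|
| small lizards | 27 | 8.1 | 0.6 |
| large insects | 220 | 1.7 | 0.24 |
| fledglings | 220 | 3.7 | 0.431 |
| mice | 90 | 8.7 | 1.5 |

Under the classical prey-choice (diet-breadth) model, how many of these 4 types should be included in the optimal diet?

2

Rank by E/h (kJ/min): large insects 129, fledglings 59.5, mice 10.3, small lizards 3.33. Include each in turn until the next type's E/h falls below the running intake rate.
Rate on top 1: 37.5. fledglings: 59.5 > 37.5 → include.
Rate on top 2: 49.16. mice: 10.3 < 49.16 → exclude; stop.
Optimal diet: large insects, fledglings — 2 of 4 types.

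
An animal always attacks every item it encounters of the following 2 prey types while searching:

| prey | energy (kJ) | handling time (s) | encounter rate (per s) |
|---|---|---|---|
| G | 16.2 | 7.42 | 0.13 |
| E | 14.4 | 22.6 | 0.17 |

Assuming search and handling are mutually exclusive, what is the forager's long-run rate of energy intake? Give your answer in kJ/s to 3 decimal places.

0.784 kJ/s

R = Σλ_iE_i / (1 + Σλ_ih_i)
Numerator: 0.13×16.2 + 0.17×14.4 = 4.554
Denominator: 1 + 0.13×7.42 + 0.17×22.6 = 5.807
R = 4.554/5.807 = 0.7843 kJ/s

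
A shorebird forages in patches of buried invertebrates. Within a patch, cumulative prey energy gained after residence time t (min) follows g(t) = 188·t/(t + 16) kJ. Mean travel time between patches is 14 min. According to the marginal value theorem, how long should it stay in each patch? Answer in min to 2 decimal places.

14.97 min

By the marginal value theorem, leave when the instantaneous gain rate g'(t) equals the habitat-wide average g(t)/(T + t).
g'(t) = 188·16/(t + 16)². Setting 188·16/(t+16)² = 188t/[(t+16)(14+t)] gives 16(14+t) = t(t+16), so t² = 16×14 = 224.
t* = √224 = 14.97 min.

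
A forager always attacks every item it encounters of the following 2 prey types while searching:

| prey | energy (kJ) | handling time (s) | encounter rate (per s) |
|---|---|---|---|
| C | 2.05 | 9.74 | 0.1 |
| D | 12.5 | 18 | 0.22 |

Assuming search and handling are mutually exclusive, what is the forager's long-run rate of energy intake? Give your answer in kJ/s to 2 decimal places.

0.50 kJ/s

Energy encountered per unit search time: 0.1×2.05 + 0.22×12.5 = 2.955 kJ/s.
Handling time per unit search time: 0.1×9.74 + 0.22×18 = 4.934.
Rate = 2.955/(1 + 4.934) = 0.498 kJ/s.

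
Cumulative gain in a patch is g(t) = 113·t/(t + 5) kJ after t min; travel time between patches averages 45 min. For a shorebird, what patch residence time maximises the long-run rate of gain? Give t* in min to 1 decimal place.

By the marginal value theorem, leave when the instantaneous gain rate g'(t) equals the habitat-wide average g(t)/(T + t).
g'(t) = 113·5/(t + 5)². Setting 113·5/(t+5)² = 113t/[(t+5)(45+t)] gives 5(45+t) = t(t+5), so t² = 5×45 = 225.
t* = √225 = 15 min.

15.0 min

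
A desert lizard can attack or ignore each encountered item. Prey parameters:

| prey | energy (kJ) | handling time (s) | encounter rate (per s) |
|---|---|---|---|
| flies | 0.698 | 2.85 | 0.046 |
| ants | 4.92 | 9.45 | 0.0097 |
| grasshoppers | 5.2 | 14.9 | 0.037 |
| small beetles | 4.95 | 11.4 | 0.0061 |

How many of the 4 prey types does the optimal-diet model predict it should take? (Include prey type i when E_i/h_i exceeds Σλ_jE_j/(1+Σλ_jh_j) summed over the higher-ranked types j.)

E/h in descending order: ants 0.521, small beetles 0.434, grasshoppers 0.349, flies 0.245 kJ/s. The optimal diet is the largest prefix of this list for which every included type satisfies E_i/h_i > R on the types above it.
Rate on top 1: 0.04372. small beetles: 0.434 > 0.04372 → include.
Rate on top 2: 0.0671. grasshoppers: 0.349 > 0.0671 → include.
Rate on top 3: 0.1579. flies: 0.245 > 0.1579 → include.
Optimal diet: ants, small beetles, grasshoppers, flies — 4 of 4 types.

4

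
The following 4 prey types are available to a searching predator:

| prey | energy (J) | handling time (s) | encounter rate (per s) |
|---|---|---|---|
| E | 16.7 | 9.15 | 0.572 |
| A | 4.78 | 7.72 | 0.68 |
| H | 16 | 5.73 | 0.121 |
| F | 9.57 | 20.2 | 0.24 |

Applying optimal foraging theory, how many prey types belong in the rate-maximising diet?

2

Rank by E/h (J/s): H 2.79, E 1.83, A 0.619, F 0.474. Include each in turn until the next type's E/h falls below the running intake rate.
Rate on top 1: 1.143. E: 1.83 > 1.143 → include.
Rate on top 2: 1.658. A: 0.619 < 1.658 → exclude; stop.
Optimal diet: H, E — 2 of 4 types.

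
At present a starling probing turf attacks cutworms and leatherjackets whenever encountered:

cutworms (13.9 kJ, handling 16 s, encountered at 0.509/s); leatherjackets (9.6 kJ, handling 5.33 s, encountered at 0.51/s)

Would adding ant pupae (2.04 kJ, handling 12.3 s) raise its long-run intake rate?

No

On cutworms and leatherjackets alone, R = ΣλE/(1+Σλh) = 11.97/11.86 = 1.009 kJ/s.
Profitability of ant pupae: 2.04/12.3 = 0.1659 kJ/s.
Since 0.1659 < R, time spent handling ant pupae is better spent searching.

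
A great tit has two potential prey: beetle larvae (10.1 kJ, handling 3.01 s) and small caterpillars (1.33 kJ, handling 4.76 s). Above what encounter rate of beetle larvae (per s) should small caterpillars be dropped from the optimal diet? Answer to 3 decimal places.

0.030 per s

The zero-one rule: include small caterpillars iff E₂/h₂ > λE₁/(1+λh₁). Equality gives the switch point.
λE₁h₂ = E₂ + λE₂h₁ ⇒ λ = E₂/(E₁h₂ − E₂h₁) = 1.33/(48.08 − 4.003) = 0.03018 per s.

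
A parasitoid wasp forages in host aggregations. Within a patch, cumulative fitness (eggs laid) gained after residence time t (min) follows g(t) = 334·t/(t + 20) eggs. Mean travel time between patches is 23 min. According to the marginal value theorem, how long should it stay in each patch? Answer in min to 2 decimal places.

By the marginal value theorem, leave when the instantaneous gain rate g'(t) equals the habitat-wide average g(t)/(T + t).
g'(t) = 334·20/(t + 20)². Setting 334·20/(t+20)² = 334t/[(t+20)(23+t)] gives 20(23+t) = t(t+20), so t² = 20×23 = 460.
t* = √460 = 21.45 min.

21.45 min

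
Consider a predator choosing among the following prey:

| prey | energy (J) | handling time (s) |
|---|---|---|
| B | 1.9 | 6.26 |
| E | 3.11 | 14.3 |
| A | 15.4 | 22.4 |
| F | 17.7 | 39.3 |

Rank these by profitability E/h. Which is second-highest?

Profitability E/h (J/s): B = 1.9/6.26 = 0.304, E = 3.11/14.3 = 0.217, A = 15.4/22.4 = 0.688, F = 17.7/39.3 = 0.45.
Ranked: A > F > B > E.

F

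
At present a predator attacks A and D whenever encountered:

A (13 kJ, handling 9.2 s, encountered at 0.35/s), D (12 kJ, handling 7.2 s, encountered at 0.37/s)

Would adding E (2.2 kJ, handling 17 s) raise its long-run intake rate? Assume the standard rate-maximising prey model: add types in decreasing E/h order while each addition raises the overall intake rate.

No

Current rate: (0.35×13 + 0.37×12)/(1 + 0.35×9.2 + 0.37×7.2) = 1.306 kJ/s.
Profitability of E: 2.2/17 = 0.1294 kJ/s.
Since 0.1294 < R, time spent handling E is better spent searching.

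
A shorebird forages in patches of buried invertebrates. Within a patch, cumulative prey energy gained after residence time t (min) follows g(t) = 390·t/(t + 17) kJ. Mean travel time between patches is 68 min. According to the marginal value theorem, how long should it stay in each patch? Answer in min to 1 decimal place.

Optimal t* satisfies g'(t*) = g(t*)/(T + t*).
g'(t) = 390·17/(t + 17)². Setting 390·17/(t+17)² = 390t/[(t+17)(68+t)] gives 17(68+t) = t(t+17), so t² = 17×68 = 1156.
t* = √1156 = 34 min.

34.0 min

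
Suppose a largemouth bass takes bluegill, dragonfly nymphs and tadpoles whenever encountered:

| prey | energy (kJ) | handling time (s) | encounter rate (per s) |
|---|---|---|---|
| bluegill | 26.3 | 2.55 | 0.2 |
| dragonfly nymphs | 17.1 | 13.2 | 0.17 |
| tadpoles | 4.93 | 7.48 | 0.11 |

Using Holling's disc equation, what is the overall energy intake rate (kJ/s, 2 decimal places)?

1.90 kJ/s

R = Σλ_iE_i / (1 + Σλ_ih_i)
Numerator: 0.2×26.3 + 0.17×17.1 + 0.11×4.93 = 8.709
Denominator: 1 + 0.2×2.55 + 0.17×13.2 + 0.11×7.48 = 4.577
R = 8.709/4.577 = 1.903 kJ/s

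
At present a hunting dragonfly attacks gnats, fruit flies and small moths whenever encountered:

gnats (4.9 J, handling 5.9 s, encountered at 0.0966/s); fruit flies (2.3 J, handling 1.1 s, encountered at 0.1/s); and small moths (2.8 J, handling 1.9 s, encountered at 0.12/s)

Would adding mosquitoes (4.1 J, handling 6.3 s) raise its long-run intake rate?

Current rate: (0.0966×4.9 + 0.1×2.3 + 0.12×2.8)/(1 + 0.0966×5.9 + 0.1×1.1 + 0.12×1.9) = 0.5447 J/s.
Profitability of mosquitoes: 4.1/6.3 = 0.6508 J/s.
Since 0.6508 > R, including mosquitoes increases the long-run rate.

Yes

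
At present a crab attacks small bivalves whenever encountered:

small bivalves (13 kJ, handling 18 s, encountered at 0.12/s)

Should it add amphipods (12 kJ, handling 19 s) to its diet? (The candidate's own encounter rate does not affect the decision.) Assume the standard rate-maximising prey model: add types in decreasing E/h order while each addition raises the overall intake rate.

Current rate: (0.12×13)/(1 + 0.12×18) = 0.4937 kJ/s.
amphipods: E/h = 12/19 = 0.6316 kJ/s.
Since 0.6316 > R, including amphipods increases the long-run rate.

Yes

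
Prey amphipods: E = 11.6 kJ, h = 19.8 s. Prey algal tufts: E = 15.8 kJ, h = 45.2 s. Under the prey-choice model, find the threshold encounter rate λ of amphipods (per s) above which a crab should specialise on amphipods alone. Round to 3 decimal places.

Drop algal tufts once their profitability E₂/h₂ falls below the rate achievable on amphipods alone: E₂/h₂ = λE₁/(1 + λh₁).
Solve for λ: λE₁h₂ = E₂(1 + λh₁) → λ(E₁h₂ − E₂h₁) = E₂ → λ = E₂/(E₁h₂ − E₂h₁).
λ = 15.8/(11.6×45.2 − 15.8×19.8) = 15.8/211.5 = 0.07471 per s.

0.075 per s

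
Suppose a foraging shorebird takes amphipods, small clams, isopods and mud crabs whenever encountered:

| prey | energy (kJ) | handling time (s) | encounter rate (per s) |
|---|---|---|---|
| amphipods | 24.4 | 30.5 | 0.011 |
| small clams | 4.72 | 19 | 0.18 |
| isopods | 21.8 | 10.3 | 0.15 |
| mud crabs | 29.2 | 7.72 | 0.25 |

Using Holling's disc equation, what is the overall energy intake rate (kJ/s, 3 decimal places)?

1.420 kJ/s

Energy encountered per unit search time: 0.011×24.4 + 0.18×4.72 + 0.15×21.8 + 0.25×29.2 = 11.69 kJ/s.
Handling time per unit search time: 0.011×30.5 + 0.18×19 + 0.15×10.3 + 0.25×7.72 = 7.23.
Rate = 11.69/(1 + 7.23) = 1.42 kJ/s.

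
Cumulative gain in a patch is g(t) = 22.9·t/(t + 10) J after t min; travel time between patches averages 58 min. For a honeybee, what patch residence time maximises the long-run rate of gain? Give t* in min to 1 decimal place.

24.1 min

Maximise g(t)/(T+t): set derivative to zero → g'(t)(T+t) = g(t).
g'(t) = 22.9·10/(t + 10)². Setting 22.9·10/(t+10)² = 22.9t/[(t+10)(58+t)] gives 10(58+t) = t(t+10), so t² = 10×58 = 580.
t* = √580 = 24.08 min.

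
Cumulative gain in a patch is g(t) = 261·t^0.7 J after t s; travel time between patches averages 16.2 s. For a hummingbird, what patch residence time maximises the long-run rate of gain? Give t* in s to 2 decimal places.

Optimal t* satisfies g'(t*) = g(t*)/(T + t*).
g'(t) = 0.7·261·t^-0.3. Setting 0.7·261·t^-0.3 = 261·t^0.7/(16.2+t) gives 0.7(16.2+t) = t, so 0.30·t = 0.7×16.2.
t* = 0.7×16.2/0.30 = 37.8 s.

37.80 s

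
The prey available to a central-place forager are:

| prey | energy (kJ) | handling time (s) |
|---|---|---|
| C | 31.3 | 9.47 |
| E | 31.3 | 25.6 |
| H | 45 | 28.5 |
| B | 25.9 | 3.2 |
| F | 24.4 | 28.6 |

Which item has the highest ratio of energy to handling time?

B

Profitability E/h (kJ/s): C = 31.3/9.47 = 3.31, E = 31.3/25.6 = 1.22, H = 45/28.5 = 1.58, B = 25.9/3.2 = 8.09, F = 24.4/28.6 = 0.853.
Ranked: B > C > H > E > F.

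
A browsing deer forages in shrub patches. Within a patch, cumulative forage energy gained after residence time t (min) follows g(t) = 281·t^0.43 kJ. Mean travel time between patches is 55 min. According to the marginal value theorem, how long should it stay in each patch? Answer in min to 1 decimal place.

41.5 min

By the marginal value theorem, leave when the instantaneous gain rate g'(t) equals the habitat-wide average g(t)/(T + t).
g'(t) = 0.43·281·t^-0.57. Setting 0.43·281·t^-0.57 = 281·t^0.43/(55+t) gives 0.43(55+t) = t, so 0.57·t = 0.43×55.
t* = 0.43×55/0.57 = 41.49 min.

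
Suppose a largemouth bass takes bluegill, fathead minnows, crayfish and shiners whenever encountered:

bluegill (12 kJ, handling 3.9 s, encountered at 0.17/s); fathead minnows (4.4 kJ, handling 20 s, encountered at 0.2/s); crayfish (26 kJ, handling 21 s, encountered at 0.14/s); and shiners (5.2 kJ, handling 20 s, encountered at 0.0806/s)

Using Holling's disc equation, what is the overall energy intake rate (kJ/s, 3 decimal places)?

R = (0.17×12 + 0.2×4.4 + 0.14×26 + 0.0806×5.2) / (1 + 0.17×3.9 + 0.2×20 + 0.14×21 + 0.0806×20) = 6.979/10.21 = 0.6832 kJ/s.

0.683 kJ/s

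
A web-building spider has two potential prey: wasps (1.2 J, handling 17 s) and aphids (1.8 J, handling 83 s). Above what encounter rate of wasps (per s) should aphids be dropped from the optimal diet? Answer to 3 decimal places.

Drop aphids once their profitability E₂/h₂ falls below the rate achievable on wasps alone: E₂/h₂ = λE₁/(1 + λh₁).
Solve for λ: λE₁h₂ = E₂(1 + λh₁) → λ(E₁h₂ − E₂h₁) = E₂ → λ = E₂/(E₁h₂ − E₂h₁).
λ = 1.8/(1.2×83 − 1.8×17) = 1.8/69 = 0.02609 per s.

0.026 per s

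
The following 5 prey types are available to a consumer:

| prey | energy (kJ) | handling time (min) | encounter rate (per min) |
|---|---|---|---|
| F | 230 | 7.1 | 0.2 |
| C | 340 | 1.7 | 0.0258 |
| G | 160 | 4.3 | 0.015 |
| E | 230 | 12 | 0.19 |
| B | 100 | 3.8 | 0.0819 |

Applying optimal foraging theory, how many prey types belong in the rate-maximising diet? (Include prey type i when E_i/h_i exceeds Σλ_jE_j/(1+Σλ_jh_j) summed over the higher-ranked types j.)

Profitabilities (E/h, kJ/min): C 200, G 37.2, F 32.4, B 26.3, E 19.2. Add prey in this order while the next type's profitability exceeds the intake rate on those already taken.
Rate on top 1: 8.403. G: 37.2 > 8.403 → include.
Rate on top 2: 10.08. F: 32.4 > 10.08 → include.
Rate on top 3: 22.61. B: 26.3 > 22.61 → include.
Rate on top 4: 23.02. E: 19.2 < 23.02 → exclude; stop.
Optimal diet: C, G, F, B — 4 of 5 types.

4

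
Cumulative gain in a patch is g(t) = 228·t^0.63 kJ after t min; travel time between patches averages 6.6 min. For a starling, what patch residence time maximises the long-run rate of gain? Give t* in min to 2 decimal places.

11.24 min

By the marginal value theorem, leave when the instantaneous gain rate g'(t) equals the habitat-wide average g(t)/(T + t).
g'(t) = 0.63·228·t^-0.37. Setting 0.63·228·t^-0.37 = 228·t^0.63/(6.6+t) gives 0.63(6.6+t) = t, so 0.37·t = 0.63×6.6.
t* = 0.63×6.6/0.37 = 11.24 min.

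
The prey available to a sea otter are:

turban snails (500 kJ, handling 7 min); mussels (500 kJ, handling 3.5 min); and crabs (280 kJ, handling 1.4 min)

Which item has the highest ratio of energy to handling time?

crabs

In descending order of E/h:
crabs: 280/1.4 = 200 kJ/min
mussels: 500/3.5 = 143 kJ/min
turban snails: 500/7 = 71.4 kJ/min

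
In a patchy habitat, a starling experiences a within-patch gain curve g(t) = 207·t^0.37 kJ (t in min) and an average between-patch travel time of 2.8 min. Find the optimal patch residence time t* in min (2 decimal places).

Maximise g(t)/(T+t): set derivative to zero → g'(t)(T+t) = g(t).
g'(t) = 0.37·207·t^-0.63. Setting 0.37·207·t^-0.63 = 207·t^0.37/(2.8+t) gives 0.37(2.8+t) = t, so 0.63·t = 0.37×2.8.
t* = 0.37×2.8/0.63 = 1.644 min.

1.64 min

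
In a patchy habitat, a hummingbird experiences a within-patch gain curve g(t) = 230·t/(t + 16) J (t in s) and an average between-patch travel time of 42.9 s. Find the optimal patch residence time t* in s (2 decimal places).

By the marginal value theorem, leave when the instantaneous gain rate g'(t) equals the habitat-wide average g(t)/(T + t).
g'(t) = 230·16/(t + 16)². Setting 230·16/(t+16)² = 230t/[(t+16)(42.9+t)] gives 16(42.9+t) = t(t+16), so t² = 16×42.9 = 686.4.
t* = √686.4 = 26.2 s.

26.20 s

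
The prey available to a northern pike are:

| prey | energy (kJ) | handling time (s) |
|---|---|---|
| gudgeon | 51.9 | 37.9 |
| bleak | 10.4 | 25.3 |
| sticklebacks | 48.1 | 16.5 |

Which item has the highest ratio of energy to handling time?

sticklebacks

Profitability E/h (kJ/s): gudgeon = 51.9/37.9 = 1.37, bleak = 10.4/25.3 = 0.411, sticklebacks = 48.1/16.5 = 2.92.
Ranked: sticklebacks > gudgeon > bleak.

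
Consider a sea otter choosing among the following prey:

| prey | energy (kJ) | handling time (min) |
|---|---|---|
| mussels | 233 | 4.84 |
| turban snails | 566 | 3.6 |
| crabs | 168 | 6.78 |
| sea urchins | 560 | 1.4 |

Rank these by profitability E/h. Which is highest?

In descending order of E/h:
sea urchins: 560/1.4 = 400 kJ/min
turban snails: 566/3.6 = 157 kJ/min
mussels: 233/4.84 = 48.1 kJ/min
crabs: 168/6.78 = 24.8 kJ/min

sea urchins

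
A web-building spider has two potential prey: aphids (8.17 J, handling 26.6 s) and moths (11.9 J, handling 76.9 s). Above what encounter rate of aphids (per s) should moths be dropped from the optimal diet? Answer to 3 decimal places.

The zero-one rule: include moths iff E₂/h₂ > λE₁/(1+λh₁). Equality gives the switch point.
λE₁h₂ = E₂ + λE₂h₁ ⇒ λ = E₂/(E₁h₂ − E₂h₁) = 11.9/(628.3 − 316.5) = 0.03817 per s.

0.038 per s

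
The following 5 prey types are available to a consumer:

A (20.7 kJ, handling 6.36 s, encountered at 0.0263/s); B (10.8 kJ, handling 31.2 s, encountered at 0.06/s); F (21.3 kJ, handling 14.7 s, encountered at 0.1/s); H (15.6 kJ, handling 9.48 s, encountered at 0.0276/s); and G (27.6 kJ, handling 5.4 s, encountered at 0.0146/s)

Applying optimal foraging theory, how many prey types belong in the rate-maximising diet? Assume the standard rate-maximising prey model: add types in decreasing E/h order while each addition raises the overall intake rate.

Rank by E/h (kJ/s): G 5.11, A 3.25, H 1.65, F 1.45, B 0.346. Include each in turn until the next type's E/h falls below the running intake rate.
Rate on top 1: 0.3735. A: 3.25 > 0.3735 → include.
Rate on top 2: 0.7603. H: 1.65 > 0.7603 → include.
Rate on top 3: 0.9139. F: 1.45 > 0.9139 → include.
Rate on top 4: 1.178. B: 0.346 < 1.178 → exclude; stop.
Optimal diet: G, A, H, F — 4 of 5 types.

4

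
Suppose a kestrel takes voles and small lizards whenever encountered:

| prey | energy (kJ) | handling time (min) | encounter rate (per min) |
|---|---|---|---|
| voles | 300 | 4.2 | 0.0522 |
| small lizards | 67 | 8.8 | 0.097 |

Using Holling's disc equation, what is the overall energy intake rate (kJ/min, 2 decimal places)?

R = (0.0522×300 + 0.097×67) / (1 + 0.0522×4.2 + 0.097×8.8) = 22.16/2.073 = 10.69 kJ/min.

10.69 kJ/min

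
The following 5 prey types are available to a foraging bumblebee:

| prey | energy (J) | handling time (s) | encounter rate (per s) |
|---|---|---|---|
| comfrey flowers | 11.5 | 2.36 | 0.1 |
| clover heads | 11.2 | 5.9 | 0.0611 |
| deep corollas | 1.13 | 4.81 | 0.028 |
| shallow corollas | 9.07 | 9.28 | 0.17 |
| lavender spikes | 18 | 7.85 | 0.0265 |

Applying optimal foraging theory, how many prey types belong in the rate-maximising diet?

3

Profitabilities (E/h, J/s): comfrey flowers 4.87, lavender spikes 2.29, clover heads 1.9, shallow corollas 0.977, deep corollas 0.235. Add prey in this order while the next type's profitability exceeds the intake rate on those already taken.
Rate on top 1: 0.9304. lavender spikes: 2.29 > 0.9304 → include.
Rate on top 2: 1.127. clover heads: 1.9 > 1.127 → include.
Rate on top 3: 1.281. shallow corollas: 0.977 < 1.281 → exclude; stop.
Optimal diet: comfrey flowers, lavender spikes, clover heads — 3 of 5 types.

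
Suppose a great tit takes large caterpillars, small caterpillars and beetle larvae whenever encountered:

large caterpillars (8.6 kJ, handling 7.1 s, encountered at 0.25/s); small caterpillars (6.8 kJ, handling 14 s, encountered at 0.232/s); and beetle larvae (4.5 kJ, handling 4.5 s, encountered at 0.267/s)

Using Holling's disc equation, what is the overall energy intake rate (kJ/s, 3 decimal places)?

Energy encountered per unit search time: 0.25×8.6 + 0.232×6.8 + 0.267×4.5 = 4.929 kJ/s.
Handling time per unit search time: 0.25×7.1 + 0.232×14 + 0.267×4.5 = 6.224.
Rate = 4.929/(1 + 6.224) = 0.6823 kJ/s.

0.682 kJ/s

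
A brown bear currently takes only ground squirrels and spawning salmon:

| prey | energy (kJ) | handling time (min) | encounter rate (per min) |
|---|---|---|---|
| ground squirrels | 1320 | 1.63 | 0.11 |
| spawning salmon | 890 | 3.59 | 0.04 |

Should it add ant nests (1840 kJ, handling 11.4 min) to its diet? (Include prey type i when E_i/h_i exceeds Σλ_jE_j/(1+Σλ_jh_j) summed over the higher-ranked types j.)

Current rate: (0.11×1320 + 0.04×890)/(1 + 0.11×1.63 + 0.04×3.59) = 136.7 kJ/min.
Profitability of ant nests: 1840/11.4 = 161.4 kJ/min.
Since 161.4 > R, including ant nests increases the long-run rate.

Yes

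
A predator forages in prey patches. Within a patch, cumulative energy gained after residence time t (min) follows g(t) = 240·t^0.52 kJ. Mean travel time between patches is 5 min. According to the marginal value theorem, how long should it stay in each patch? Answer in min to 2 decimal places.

Maximise g(t)/(T+t): set derivative to zero → g'(t)(T+t) = g(t).
g'(t) = 0.52·240·t^-0.48. Setting 0.52·240·t^-0.48 = 240·t^0.52/(5+t) gives 0.52(5+t) = t, so 0.48·t = 0.52×5.
t* = 0.52×5/0.48 = 5.417 min.

5.42 min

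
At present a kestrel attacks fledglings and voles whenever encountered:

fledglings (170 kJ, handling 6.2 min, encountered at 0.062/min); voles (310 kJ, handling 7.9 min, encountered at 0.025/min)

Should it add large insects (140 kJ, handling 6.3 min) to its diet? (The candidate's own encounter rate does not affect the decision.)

Intake rate on the current diet: R = (0.062×170 + 0.025×310) / (1 + 0.062×6.2 + 0.025×7.9) = 18.29/1.582 = 11.56 kJ/min.
large insects: E/h = 140/6.3 = 22.22 kJ/min.
Since 22.22 > R, including large insects increases the long-run rate.

Yes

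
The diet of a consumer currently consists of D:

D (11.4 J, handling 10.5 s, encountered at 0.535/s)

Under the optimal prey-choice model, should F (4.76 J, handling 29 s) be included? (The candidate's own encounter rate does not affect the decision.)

Intake rate on the current diet: R = (0.535×11.4) / (1 + 0.535×10.5) = 6.099/6.618 = 0.9216 J/s.
F: E/h = 4.76/29 = 0.1641 J/s.
0.1641 < 0.9216, so adding F would lower the average — exclude it.

No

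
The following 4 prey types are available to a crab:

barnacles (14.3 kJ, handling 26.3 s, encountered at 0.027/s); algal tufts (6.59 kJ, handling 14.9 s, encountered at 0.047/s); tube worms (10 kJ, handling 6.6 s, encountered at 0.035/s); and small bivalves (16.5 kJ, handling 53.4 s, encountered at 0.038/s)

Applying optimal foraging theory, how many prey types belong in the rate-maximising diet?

3

Profitabilities (E/h, kJ/s): tube worms 1.52, barnacles 0.544, algal tufts 0.442, small bivalves 0.309. Add prey in this order while the next type's profitability exceeds the intake rate on those already taken.
Rate on top 1: 0.2843. barnacles: 0.544 > 0.2843 → include.
Rate on top 2: 0.3792. algal tufts: 0.442 > 0.3792 → include.
Rate on top 3: 0.3959. small bivalves: 0.309 < 0.3959 → exclude; stop.
Optimal diet: tube worms, barnacles, algal tufts — 3 of 4 types.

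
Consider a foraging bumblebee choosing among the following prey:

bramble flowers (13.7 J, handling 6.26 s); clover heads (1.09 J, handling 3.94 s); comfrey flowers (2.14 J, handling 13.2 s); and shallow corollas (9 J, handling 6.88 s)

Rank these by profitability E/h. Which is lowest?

Profitability E/h (J/s): bramble flowers = 13.7/6.26 = 2.19, clover heads = 1.09/3.94 = 0.277, comfrey flowers = 2.14/13.2 = 0.162, shallow corollas = 9/6.88 = 1.31.
Ranked: bramble flowers > shallow corollas > clover heads > comfrey flowers.

comfrey flowers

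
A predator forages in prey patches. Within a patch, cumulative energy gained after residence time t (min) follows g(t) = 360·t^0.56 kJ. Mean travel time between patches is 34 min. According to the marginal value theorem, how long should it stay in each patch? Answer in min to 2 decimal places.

By the marginal value theorem, leave when the instantaneous gain rate g'(t) equals the habitat-wide average g(t)/(T + t).
g'(t) = 0.56·360·t^-0.44. Setting 0.56·360·t^-0.44 = 360·t^0.56/(34+t) gives 0.56(34+t) = t, so 0.44·t = 0.56×34.
t* = 0.56×34/0.44 = 43.27 min.

43.27 min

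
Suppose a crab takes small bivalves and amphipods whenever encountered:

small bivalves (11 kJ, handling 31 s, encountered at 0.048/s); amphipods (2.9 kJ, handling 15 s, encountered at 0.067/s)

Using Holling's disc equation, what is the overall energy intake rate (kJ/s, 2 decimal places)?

0.21 kJ/s

Energy encountered per unit search time: 0.048×11 + 0.067×2.9 = 0.7223 kJ/s.
Handling time per unit search time: 0.048×31 + 0.067×15 = 2.493.
Rate = 0.7223/(1 + 2.493) = 0.2068 kJ/s.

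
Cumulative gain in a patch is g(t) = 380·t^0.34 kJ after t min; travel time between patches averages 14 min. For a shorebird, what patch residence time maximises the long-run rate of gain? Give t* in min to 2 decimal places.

By the marginal value theorem, leave when the instantaneous gain rate g'(t) equals the habitat-wide average g(t)/(T + t).
g'(t) = 0.34·380·t^-0.66. Setting 0.34·380·t^-0.66 = 380·t^0.34/(14+t) gives 0.34(14+t) = t, so 0.66·t = 0.34×14.
t* = 0.34×14/0.66 = 7.212 min.

7.21 min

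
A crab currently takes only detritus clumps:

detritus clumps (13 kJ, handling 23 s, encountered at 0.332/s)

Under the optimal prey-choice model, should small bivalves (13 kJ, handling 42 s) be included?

Current rate: (0.332×13)/(1 + 0.332×23) = 0.4998 kJ/s.
small bivalves: E/h = 13/42 = 0.3095 kJ/s.
0.3095 < 0.4998, so adding small bivalves would lower the average — exclude it.

No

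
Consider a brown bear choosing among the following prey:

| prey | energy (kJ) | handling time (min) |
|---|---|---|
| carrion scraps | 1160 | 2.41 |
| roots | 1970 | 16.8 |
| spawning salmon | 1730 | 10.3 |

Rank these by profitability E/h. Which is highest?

carrion scraps

In descending order of E/h:
carrion scraps: 1160/2.41 = 481 kJ/min
spawning salmon: 1730/10.3 = 168 kJ/min
roots: 1970/16.8 = 117 kJ/min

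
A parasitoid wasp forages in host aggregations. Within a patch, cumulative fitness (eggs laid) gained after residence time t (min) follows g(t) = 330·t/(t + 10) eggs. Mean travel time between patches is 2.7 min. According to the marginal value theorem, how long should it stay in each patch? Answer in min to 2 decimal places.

5.20 min

Optimal t* satisfies g'(t*) = g(t*)/(T + t*).
g'(t) = 330·10/(t + 10)². Setting 330·10/(t+10)² = 330t/[(t+10)(2.7+t)] gives 10(2.7+t) = t(t+10), so t² = 10×2.7 = 27.
t* = √27 = 5.196 min.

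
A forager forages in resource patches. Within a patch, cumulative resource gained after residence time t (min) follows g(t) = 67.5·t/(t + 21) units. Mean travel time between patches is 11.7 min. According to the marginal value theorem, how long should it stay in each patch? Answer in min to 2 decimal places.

15.67 min

Optimal t* satisfies g'(t*) = g(t*)/(T + t*).
g'(t) = 67.5·21/(t + 21)². Setting 67.5·21/(t+21)² = 67.5t/[(t+21)(11.7+t)] gives 21(11.7+t) = t(t+21), so t² = 21×11.7 = 245.7.
t* = √245.7 = 15.67 min.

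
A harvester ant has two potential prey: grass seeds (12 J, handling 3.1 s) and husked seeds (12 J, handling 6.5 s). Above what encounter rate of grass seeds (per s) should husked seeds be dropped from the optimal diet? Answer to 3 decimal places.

At the threshold, the rate on grass seeds alone equals the profitability of husked seeds: λ·12/(1 + λ·3.1) = 12/6.5 = 1.846.
Rearranging, λ(12 − 1.846×3.1) = 1.846, so λ = 1.846/6.277 = 0.2941 per s.

0.294 per s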